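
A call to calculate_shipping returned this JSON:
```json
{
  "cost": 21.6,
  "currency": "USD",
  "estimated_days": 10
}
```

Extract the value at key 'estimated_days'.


10


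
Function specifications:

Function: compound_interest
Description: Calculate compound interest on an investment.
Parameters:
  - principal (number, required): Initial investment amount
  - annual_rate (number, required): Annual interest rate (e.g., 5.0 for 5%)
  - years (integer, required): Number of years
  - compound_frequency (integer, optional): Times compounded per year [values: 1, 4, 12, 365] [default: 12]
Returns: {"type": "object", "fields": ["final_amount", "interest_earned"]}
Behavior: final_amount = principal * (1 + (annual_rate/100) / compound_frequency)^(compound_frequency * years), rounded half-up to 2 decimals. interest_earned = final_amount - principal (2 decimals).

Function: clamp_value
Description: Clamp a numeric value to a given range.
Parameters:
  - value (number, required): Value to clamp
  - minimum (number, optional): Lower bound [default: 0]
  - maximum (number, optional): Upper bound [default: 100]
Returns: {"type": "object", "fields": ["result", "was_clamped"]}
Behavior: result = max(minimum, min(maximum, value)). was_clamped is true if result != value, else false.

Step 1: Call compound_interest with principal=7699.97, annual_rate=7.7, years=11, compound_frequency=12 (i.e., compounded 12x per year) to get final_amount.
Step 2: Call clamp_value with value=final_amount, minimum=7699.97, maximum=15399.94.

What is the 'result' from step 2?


Step 1: compound_interest
  rate per period = 7.7/100/12 = 0.006416666667 (keep full precision); periods = 12 * 11 = 132
  (1 + 0.006416666667)^132 = 2.3263351
  final_amount = 7699.97 * 2.3263351 = 17912.710478 -> 17912.71
  interest_earned = 17912.71 - 7699.97 = 10212.74
  -> final_amount = 17912.71
Step 2: clamp_value(value=17912.71, minimum=7699.97, maximum=15399.94)
  result = max(7699.97, min(15399.94, 17912.71)) = max(7699.97, 15399.94) = 15399.94
  was_clamped = (15399.94 != 17912.71) = true
  -> result = 15399.94
15399.94


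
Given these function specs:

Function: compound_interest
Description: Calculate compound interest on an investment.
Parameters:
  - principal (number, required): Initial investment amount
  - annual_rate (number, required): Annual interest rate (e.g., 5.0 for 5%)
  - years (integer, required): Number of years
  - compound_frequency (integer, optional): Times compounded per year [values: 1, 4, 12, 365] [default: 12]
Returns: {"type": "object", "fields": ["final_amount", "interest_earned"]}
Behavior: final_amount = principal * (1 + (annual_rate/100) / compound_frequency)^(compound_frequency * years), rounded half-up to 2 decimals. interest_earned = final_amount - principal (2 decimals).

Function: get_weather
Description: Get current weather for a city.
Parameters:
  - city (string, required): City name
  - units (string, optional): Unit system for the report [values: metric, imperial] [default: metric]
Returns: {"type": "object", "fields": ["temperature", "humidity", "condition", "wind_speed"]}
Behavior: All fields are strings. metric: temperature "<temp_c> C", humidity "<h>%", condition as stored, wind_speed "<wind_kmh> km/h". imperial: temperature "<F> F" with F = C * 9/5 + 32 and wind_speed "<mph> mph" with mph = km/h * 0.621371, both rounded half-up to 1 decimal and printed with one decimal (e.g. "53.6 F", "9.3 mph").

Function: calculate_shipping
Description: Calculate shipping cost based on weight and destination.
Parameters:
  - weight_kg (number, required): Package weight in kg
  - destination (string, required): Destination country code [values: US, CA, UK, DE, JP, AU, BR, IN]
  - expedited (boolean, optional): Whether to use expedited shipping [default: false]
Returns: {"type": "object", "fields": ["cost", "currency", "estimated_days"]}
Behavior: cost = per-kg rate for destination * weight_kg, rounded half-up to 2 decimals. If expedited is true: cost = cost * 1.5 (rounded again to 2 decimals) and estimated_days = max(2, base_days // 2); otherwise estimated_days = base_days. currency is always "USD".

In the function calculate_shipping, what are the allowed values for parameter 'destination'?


The calculate_shipping spec declares:
  - destination (string, required): Destination country code [values: US, CA, UK, DE, JP, AU, BR, IN]
Allowed values:
US, CA, UK, DE, JP, AU, BR, IN


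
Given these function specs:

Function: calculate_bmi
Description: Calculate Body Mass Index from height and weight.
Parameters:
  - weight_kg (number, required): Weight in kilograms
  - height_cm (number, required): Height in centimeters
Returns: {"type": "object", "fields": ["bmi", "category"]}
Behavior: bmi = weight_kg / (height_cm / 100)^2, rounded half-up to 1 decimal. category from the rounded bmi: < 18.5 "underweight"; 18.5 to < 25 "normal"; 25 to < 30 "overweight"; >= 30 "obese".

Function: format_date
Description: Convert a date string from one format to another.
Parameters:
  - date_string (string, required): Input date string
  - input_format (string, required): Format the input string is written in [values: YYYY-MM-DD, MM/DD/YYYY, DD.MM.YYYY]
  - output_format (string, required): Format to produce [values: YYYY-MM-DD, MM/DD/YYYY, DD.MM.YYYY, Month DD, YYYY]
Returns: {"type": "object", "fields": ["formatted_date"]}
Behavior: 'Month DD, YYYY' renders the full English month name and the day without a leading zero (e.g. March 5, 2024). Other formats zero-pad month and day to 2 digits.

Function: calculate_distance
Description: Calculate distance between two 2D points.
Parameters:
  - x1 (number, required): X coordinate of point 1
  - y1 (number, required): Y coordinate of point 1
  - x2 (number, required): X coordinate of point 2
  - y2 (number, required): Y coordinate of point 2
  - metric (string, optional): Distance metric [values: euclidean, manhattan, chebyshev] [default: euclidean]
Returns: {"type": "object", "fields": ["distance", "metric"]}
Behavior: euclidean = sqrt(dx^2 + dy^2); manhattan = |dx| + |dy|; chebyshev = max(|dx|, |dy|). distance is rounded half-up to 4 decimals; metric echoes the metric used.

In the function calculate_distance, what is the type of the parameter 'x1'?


The calculate_distance spec declares:
  - x1 (number, required): X coordinate of point 1
Type:
number


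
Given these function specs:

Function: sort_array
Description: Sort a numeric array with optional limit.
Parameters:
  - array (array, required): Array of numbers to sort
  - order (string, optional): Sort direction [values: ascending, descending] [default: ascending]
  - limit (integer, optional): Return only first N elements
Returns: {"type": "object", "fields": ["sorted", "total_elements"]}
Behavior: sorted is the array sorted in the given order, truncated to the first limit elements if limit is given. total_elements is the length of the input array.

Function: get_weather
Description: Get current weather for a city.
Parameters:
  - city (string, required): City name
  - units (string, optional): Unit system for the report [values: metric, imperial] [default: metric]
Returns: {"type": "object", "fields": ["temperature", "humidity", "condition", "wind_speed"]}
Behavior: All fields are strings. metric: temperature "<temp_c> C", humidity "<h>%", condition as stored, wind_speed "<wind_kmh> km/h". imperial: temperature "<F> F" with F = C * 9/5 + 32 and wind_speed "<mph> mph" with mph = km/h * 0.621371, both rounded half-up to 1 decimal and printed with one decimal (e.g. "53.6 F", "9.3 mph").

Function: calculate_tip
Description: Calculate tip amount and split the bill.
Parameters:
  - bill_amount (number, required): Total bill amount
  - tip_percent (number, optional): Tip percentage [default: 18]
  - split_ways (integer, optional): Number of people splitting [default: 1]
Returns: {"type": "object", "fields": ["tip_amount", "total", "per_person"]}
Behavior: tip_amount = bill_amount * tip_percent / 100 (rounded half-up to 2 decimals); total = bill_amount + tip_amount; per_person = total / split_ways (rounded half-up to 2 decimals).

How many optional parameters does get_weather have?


Parameters of get_weather: city (required), units (optional)
Optional count:
1


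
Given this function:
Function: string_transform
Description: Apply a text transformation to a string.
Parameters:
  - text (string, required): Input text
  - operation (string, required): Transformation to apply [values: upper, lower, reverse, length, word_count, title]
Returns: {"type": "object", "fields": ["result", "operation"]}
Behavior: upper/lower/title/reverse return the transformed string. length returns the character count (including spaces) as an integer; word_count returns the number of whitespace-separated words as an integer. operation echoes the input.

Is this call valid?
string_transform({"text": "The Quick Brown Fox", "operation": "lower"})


Checking all required parameters present and types match... All valid.
Valid


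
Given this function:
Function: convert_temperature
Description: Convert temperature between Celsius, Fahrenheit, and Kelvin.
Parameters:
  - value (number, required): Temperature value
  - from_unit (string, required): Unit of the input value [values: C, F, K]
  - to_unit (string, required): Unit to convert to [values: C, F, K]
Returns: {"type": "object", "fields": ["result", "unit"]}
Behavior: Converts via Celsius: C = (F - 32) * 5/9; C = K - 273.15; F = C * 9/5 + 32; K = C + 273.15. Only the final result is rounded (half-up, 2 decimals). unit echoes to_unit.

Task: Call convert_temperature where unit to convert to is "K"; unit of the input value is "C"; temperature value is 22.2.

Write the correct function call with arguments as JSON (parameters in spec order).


Mapping each described value to its parameter name:
  'Unit to convert to' -> to_unit = "K"
  'Unit of the input value' -> from_unit = "C"
  'Temperature value' -> value = 22.2
convert_temperature({"value": 22.2, "from_unit": "C", "to_unit": "K"})


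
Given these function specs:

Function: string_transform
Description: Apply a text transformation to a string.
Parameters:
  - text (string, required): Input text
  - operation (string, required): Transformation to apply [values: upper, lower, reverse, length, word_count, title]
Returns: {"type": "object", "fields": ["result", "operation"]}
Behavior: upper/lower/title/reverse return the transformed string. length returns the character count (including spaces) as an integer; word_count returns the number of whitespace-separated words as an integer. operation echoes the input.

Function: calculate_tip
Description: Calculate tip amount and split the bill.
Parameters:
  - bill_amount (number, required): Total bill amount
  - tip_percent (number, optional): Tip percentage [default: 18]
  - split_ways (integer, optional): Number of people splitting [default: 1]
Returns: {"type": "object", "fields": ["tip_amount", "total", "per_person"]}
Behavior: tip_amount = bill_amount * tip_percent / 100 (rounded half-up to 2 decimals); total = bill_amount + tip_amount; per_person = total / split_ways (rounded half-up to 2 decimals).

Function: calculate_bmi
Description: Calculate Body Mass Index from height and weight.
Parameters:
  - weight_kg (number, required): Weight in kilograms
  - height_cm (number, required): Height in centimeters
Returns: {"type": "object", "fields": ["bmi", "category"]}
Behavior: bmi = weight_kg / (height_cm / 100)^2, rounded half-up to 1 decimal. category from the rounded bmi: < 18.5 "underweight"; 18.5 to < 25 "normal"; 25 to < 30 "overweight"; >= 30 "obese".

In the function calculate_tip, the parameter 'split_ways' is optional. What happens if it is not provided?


The calculate_tip spec declares:
  - split_ways (integer, optional): Number of people splitting [default: 1]
It defaults to 1


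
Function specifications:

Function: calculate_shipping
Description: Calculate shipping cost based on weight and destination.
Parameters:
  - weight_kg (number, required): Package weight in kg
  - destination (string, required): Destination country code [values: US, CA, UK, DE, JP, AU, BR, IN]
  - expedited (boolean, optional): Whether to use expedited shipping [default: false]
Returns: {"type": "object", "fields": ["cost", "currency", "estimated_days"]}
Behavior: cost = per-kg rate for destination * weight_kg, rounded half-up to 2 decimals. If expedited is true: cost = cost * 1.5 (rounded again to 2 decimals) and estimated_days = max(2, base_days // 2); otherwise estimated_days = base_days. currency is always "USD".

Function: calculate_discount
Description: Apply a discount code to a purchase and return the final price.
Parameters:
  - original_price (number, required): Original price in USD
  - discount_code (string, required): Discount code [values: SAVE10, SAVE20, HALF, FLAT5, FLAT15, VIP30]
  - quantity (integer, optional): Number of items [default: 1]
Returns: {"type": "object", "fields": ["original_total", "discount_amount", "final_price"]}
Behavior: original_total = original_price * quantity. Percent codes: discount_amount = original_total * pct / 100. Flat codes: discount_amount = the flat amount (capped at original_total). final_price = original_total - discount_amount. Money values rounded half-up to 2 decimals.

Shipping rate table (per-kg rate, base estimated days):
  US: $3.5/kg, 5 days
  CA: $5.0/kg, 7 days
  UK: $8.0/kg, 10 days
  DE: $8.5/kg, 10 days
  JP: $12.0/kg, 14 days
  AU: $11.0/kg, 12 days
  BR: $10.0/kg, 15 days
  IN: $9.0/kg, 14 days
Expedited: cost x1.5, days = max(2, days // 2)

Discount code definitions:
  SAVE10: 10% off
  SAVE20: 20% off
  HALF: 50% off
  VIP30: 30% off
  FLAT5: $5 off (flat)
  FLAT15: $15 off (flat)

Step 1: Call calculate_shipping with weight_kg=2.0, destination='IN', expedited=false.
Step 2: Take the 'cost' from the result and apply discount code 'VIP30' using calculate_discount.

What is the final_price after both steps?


Step 1: calculate_shipping(weight_kg=2.0, destination=IN, expedited=false)
  Rate for IN: $9.0/kg, base 14 days
  cost = 9.0 * 2.0 = 18 -> 18.00
  expedited not set/false: estimated_days = 14
  -> cost = 18.00 USD
Step 2: calculate_discount(original_price=18.0, discount_code=VIP30, quantity=1)
  original_total = 18.0 * 1 = 18.00
  VIP30 = 30% off: discount_amount = 18.00 * 30/100 = 5.4 -> 5.40
  final_price = 18.00 - 5.40 = 12.60
  -> final_price = 12.60
$12.60


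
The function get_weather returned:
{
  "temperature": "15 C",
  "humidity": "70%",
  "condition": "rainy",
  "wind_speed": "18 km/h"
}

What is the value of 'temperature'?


15 C


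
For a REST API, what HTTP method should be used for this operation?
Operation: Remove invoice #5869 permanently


GET = read, POST = create, PUT = update/replace, DELETE = remove
This operation is a removal.
DELETE


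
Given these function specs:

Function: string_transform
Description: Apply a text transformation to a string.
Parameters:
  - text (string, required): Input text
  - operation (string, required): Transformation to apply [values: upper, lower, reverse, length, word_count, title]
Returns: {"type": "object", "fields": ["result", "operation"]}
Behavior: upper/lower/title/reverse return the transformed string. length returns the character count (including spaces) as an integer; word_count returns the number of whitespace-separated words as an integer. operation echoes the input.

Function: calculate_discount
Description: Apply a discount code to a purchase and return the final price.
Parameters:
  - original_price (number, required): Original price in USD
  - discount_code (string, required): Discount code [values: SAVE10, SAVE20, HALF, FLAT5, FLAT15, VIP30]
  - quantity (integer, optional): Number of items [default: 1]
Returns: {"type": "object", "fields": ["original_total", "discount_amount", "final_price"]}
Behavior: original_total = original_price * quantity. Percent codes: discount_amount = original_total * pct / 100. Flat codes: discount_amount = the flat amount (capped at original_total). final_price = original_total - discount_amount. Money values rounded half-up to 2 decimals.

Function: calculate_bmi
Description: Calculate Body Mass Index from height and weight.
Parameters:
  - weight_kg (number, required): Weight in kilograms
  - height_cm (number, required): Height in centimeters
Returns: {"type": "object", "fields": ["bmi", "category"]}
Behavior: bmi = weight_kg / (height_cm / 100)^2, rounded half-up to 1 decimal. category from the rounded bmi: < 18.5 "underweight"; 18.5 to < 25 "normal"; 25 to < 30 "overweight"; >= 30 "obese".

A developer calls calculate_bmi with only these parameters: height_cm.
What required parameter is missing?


Required parameters: weight_kg, height_cm
Provided: height_cm
Missing: weight_kg
weight_kg


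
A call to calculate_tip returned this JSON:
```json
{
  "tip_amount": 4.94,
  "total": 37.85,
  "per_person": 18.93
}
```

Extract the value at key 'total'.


37.85


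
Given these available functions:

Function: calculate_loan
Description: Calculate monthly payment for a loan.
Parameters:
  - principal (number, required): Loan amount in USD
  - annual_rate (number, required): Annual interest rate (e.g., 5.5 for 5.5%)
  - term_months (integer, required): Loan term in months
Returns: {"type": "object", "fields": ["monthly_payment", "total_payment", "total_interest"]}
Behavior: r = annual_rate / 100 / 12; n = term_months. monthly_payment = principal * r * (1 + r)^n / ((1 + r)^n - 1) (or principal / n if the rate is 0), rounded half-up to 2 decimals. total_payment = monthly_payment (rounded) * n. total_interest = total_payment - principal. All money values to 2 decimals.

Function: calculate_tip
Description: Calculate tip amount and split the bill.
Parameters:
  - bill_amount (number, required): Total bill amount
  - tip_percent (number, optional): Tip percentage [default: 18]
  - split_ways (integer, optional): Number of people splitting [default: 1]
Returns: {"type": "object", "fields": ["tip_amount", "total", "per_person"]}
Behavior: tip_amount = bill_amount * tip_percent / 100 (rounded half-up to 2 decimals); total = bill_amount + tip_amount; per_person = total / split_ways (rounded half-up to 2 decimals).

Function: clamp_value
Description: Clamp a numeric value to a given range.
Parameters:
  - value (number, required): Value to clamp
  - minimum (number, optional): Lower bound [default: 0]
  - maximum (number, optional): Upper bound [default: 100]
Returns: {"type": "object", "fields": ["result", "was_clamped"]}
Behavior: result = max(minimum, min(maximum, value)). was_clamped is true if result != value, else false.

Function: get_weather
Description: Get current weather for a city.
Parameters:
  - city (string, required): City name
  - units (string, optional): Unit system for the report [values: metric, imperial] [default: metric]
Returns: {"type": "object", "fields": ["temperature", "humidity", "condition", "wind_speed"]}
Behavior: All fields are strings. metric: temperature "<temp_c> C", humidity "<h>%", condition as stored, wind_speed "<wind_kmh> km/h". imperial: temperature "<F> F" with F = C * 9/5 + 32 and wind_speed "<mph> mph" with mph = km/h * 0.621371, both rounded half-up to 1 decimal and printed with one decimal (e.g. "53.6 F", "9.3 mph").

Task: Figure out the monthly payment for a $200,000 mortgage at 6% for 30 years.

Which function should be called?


The task needs a function whose description is: Calculate monthly payment for a loan.
calculate_loan


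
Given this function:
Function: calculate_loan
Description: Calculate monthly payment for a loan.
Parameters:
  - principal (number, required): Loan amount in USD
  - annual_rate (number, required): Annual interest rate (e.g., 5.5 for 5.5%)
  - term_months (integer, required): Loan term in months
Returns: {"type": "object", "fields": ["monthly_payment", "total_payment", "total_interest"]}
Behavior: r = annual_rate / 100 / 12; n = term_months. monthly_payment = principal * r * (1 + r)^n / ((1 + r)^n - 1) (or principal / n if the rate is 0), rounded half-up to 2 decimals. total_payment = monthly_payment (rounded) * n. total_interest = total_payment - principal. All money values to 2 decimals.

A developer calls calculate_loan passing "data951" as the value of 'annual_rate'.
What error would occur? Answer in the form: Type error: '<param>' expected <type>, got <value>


Spec: 'annual_rate' is declared as number; "data951" is a string.
Type error: 'annual_rate' expected number, got "data951"


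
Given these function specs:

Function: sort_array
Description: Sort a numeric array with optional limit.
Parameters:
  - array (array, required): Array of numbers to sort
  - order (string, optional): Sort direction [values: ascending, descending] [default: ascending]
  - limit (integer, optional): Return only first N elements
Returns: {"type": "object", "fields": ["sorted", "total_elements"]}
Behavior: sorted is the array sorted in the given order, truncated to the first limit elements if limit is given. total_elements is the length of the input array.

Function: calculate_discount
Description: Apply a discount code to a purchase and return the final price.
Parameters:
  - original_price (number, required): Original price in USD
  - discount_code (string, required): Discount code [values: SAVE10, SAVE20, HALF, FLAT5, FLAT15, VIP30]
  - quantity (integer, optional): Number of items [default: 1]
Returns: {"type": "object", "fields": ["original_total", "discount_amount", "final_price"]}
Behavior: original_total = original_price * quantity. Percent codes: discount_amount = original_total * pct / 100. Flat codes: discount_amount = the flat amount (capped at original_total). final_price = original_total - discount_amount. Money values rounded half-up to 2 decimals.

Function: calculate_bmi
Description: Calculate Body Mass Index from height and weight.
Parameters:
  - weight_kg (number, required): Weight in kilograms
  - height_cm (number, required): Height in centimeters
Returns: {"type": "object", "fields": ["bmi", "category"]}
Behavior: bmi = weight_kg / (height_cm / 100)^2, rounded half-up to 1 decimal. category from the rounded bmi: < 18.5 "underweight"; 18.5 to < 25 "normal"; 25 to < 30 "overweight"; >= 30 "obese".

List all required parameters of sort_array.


Parameters of sort_array and their required/optional flag:
  array: required
  order: optional
  limit: optional
array


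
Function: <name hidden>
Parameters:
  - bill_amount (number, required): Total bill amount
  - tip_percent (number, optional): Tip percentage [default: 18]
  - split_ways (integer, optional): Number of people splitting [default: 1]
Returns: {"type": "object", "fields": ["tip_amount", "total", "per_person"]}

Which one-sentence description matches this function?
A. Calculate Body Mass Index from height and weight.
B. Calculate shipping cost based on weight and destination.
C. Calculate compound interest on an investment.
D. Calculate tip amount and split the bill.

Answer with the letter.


Parameters bill_amount, tip_percent, split_ways and return ["tip_amount", "total", "per_person"] fit: Calculate tip amount and split the bill.
D


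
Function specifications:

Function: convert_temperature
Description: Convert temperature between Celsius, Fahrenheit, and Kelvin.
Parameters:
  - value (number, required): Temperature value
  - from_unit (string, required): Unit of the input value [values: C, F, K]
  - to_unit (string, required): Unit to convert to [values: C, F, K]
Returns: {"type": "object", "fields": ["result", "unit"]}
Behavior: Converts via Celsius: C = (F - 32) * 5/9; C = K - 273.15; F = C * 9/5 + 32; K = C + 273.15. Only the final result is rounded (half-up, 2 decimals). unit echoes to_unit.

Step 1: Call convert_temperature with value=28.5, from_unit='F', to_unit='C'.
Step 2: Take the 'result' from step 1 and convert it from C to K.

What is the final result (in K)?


Step 1: convert_temperature(value=28.5, from_unit=F, to_unit=C)
  To C: (28.5 - 32) * 5/9 = -1.944444
  Target is C: -1.944444
  Round to 2 decimals: -1.94
  -> result = -1.94 C
Step 2: convert_temperature(value=-1.94, from_unit=C, to_unit=K)
  Input already in C: -1.94
  To K: -1.94 + 273.15 = 271.21
  Round to 2 decimals: 271.21
  -> result = 271.21 K
271.21 K


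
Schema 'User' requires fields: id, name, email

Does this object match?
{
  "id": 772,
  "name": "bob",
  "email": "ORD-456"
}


Checking required fields... All present.
Valid - all required fields present


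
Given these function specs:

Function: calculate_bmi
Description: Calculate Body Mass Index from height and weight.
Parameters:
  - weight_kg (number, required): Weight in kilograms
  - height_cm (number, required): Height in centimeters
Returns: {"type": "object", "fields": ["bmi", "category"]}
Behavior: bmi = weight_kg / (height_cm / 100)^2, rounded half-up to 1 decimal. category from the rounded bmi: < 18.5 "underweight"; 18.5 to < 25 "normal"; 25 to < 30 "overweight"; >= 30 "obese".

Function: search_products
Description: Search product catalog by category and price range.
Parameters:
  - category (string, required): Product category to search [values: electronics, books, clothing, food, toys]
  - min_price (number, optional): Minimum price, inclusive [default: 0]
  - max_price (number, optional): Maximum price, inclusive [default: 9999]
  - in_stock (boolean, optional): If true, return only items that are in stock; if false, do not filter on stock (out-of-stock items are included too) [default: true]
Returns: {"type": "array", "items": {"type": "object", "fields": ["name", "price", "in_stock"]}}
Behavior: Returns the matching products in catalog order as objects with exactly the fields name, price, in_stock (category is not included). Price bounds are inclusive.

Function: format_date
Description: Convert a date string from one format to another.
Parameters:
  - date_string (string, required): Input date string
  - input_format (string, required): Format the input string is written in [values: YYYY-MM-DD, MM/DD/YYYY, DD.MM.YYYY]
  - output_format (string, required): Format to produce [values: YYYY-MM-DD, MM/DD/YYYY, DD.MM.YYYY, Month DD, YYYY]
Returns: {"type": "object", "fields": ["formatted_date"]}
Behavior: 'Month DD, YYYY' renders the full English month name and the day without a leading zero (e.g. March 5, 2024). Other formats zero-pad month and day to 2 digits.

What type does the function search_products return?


The search_products spec declares Returns: {"type": "array", "items": {"type": "object", "fields": ["name", "price", "in_stock"]}}
Type:
array


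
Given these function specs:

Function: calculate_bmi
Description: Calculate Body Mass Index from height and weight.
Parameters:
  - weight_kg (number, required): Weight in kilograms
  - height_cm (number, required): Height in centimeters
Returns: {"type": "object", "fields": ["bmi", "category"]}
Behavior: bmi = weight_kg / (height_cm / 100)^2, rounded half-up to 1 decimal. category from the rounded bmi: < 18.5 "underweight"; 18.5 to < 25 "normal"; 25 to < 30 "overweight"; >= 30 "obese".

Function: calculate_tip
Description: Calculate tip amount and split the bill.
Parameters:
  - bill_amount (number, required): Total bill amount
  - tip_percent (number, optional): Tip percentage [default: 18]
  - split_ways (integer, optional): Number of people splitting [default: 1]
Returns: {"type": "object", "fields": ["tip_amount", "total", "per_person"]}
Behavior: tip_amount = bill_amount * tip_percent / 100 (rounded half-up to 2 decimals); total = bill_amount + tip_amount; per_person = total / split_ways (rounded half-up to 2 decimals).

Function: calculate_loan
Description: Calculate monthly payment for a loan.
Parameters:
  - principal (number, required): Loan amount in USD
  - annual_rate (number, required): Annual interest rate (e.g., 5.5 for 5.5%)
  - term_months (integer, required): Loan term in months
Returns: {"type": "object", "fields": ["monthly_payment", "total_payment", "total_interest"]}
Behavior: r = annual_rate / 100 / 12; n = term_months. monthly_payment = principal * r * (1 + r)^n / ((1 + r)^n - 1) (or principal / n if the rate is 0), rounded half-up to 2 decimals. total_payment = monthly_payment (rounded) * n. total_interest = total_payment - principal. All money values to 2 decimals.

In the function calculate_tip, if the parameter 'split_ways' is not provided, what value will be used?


The calculate_tip spec declares:
  - split_ways (integer, optional): Number of people splitting [default: 1]
Default:
1


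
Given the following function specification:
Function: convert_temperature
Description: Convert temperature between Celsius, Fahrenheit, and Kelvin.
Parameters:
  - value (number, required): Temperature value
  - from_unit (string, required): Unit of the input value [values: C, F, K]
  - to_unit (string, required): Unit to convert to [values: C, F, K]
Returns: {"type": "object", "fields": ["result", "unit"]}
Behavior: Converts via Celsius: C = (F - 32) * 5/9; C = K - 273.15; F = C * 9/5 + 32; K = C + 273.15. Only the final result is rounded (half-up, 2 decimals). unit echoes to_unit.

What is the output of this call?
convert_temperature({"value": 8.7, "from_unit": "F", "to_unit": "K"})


To C: (8.7 - 32) * 5/9 = -12.944444
To K: -12.944444 + 273.15 = 260.205556
Round to 2 decimals: 260.21
Output:
{"result": 260.21, "unit": "K"}


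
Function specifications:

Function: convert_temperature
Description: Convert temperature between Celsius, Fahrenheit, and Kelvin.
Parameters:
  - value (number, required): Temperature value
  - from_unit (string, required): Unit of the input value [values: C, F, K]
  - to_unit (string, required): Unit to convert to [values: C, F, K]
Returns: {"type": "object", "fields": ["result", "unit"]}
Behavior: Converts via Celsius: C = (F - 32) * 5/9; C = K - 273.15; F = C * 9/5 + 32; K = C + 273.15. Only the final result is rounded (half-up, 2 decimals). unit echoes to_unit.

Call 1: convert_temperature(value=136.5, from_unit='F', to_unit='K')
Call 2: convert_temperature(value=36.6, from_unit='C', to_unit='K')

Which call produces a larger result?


Call 1:
  To C: (136.5 - 32) * 5/9 = 58.055556
  To K: 58.055556 + 273.15 = 331.205556
  Round to 2 decimals: 331.21
  -> 331.21 K
Call 2:
  Input already in C: 36.6
  To K: 36.6 + 273.15 = 309.75
  Round to 2 decimals: 309.75
  -> 309.75 K
Call 1 (331.21 K)


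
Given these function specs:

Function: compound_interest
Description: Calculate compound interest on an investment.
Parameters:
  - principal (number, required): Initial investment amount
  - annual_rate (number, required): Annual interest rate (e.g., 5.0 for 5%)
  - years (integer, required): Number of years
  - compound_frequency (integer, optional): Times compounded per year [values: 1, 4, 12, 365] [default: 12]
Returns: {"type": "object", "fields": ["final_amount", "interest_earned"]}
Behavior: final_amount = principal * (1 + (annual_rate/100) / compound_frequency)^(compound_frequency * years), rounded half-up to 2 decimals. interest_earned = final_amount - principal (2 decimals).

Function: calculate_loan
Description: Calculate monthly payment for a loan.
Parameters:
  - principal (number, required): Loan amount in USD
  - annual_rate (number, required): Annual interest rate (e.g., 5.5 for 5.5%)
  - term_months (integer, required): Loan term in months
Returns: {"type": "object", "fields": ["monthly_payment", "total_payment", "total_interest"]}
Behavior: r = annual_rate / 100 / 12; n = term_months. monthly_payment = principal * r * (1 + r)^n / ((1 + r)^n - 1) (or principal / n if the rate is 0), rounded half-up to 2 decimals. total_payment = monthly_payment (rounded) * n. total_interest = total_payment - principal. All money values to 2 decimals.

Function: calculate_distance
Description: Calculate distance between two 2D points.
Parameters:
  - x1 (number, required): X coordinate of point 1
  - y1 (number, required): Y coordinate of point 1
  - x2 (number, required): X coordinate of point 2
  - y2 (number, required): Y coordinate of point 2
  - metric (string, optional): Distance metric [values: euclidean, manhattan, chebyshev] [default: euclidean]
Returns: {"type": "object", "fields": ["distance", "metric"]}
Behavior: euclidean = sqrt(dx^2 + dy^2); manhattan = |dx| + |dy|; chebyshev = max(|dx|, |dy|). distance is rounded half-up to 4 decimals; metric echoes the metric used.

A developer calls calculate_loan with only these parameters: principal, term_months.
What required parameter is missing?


Required parameters: principal, annual_rate, term_months
Provided: principal, term_months
Missing: annual_rate
annual_rate


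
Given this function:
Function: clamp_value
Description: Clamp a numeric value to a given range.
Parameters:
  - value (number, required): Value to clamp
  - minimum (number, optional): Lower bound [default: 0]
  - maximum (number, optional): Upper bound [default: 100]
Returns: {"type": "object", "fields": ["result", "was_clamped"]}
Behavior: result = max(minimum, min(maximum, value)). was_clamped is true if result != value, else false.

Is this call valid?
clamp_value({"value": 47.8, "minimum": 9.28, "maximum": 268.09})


Checking all required parameters present and types match... All valid.
Valid


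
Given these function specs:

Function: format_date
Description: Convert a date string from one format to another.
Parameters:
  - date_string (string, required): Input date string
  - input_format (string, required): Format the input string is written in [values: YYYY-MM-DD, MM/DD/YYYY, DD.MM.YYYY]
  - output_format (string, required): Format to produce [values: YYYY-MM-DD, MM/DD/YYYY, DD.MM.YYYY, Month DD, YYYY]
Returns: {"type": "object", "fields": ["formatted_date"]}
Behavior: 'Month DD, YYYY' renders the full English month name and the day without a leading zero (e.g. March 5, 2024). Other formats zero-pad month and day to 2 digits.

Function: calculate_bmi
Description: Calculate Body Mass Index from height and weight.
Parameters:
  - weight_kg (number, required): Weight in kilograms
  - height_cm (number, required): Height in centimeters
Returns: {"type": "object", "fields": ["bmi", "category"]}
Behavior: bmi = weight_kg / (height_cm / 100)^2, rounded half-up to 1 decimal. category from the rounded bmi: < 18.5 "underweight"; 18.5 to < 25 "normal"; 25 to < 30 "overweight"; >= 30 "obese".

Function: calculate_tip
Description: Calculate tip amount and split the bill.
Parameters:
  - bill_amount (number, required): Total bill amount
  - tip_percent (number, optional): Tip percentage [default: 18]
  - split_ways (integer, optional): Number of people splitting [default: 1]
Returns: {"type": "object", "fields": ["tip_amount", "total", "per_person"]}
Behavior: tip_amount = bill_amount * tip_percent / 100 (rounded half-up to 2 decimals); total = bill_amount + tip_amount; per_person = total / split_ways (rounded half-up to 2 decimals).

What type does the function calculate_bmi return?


The calculate_bmi spec declares Returns: {"type": "object", "fields": ["bmi", "category"]}
Type:
object


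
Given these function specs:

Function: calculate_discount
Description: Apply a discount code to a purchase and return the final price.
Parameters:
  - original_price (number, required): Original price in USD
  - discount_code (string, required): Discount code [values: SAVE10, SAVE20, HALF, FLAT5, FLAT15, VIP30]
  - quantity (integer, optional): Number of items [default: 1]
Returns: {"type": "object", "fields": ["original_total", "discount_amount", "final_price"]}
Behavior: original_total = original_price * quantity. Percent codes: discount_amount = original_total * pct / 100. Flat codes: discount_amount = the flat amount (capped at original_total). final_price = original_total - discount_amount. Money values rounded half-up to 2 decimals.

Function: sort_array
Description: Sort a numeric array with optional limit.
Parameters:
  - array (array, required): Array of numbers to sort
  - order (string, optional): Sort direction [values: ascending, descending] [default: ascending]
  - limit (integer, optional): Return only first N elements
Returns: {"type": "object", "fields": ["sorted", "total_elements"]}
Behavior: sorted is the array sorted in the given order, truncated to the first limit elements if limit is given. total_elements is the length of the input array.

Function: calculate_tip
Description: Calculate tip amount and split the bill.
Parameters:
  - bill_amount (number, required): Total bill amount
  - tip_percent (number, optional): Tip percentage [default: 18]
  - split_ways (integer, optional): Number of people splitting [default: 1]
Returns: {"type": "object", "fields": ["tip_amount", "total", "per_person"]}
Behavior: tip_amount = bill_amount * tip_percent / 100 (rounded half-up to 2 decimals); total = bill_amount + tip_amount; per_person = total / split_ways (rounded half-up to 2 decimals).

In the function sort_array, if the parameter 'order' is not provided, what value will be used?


The sort_array spec declares:
  - order (string, optional): Sort direction [values: ascending, descending] [default: ascending]
Default:
ascending


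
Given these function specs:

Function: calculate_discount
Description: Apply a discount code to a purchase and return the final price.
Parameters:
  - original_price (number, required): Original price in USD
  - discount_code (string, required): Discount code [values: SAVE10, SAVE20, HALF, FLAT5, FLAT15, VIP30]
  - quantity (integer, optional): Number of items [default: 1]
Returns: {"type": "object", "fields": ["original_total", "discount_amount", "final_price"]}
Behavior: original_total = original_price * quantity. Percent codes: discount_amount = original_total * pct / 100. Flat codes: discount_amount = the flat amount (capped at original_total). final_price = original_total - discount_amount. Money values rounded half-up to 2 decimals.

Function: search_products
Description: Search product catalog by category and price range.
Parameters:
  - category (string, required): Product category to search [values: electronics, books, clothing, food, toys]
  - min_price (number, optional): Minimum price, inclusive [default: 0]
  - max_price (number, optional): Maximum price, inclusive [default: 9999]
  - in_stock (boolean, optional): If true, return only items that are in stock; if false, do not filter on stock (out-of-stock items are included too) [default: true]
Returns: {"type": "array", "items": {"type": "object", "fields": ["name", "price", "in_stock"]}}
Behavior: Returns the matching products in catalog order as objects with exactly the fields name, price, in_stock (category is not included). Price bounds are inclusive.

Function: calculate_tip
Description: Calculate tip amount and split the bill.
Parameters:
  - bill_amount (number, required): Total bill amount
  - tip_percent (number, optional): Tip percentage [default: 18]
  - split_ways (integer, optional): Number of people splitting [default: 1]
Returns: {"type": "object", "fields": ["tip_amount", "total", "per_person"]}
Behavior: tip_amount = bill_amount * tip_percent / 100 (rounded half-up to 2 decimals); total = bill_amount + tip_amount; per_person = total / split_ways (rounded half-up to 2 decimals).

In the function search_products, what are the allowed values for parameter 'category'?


The search_products spec declares:
  - category (string, required): Product category to search [values: electronics, books, clothing, food, toys]
Allowed values:
electronics, books, clothing, food, toys


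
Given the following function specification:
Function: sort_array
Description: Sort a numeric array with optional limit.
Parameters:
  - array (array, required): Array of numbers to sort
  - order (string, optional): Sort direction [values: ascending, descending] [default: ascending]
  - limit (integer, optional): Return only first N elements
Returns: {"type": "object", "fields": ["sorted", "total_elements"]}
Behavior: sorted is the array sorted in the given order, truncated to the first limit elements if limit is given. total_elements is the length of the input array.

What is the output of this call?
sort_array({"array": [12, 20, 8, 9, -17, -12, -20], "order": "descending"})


sorted descending: [20, 12, 9, 8, -12, -17, -20]
total_elements = len(input) = 7
Output:
{"sorted": [20, 12, 9, 8, -12, -17, -20], "total_elements": 7}


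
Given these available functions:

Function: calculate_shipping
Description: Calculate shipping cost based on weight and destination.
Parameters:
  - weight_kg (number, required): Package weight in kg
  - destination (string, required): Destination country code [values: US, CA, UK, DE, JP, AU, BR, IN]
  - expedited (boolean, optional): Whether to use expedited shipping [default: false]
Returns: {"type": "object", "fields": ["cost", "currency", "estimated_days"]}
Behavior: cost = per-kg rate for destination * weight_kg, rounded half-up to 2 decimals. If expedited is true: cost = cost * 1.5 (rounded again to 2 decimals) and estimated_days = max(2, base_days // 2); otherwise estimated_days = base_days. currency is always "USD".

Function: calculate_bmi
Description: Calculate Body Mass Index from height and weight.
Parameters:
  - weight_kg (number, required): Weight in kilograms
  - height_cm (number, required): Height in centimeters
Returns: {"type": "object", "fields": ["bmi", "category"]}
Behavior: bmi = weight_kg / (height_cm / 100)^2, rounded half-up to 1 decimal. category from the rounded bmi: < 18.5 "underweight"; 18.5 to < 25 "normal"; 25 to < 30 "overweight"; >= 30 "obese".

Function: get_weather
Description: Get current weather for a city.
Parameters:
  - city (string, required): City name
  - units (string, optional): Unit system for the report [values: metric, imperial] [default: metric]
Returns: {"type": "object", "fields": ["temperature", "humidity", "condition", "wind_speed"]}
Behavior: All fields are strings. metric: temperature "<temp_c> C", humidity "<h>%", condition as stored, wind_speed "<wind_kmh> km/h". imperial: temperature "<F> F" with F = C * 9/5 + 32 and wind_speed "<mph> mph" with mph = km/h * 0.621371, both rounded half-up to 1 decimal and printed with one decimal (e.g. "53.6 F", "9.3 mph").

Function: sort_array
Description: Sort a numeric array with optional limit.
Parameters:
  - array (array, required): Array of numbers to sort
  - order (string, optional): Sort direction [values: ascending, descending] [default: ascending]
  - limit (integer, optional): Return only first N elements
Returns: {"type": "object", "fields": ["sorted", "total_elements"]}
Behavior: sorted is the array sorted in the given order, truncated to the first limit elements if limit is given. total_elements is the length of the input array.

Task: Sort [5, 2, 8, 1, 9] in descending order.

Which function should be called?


The task needs a function whose description is: Sort a numeric array with optional limit.
sort_array
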